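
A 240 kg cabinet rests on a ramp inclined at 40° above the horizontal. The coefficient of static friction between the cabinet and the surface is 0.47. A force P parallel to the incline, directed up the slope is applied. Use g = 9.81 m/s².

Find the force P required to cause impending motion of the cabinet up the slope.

P ≈ 2360 N

At impending motion up the slope, friction acts down-slope at its limit: f = μ_s N.
P is parallel to the surface, so N = m g cos θ = 1800 N.
Along the incline: P = m g sin θ + μ_s N = 1510 + 0.47×1800 = 2360 N.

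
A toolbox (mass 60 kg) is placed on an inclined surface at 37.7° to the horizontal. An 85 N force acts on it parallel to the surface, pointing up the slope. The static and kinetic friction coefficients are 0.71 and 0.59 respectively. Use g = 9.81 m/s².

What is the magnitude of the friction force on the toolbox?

Perpendicular to the surface, N = m g cos θ = 60·9.81·cos 37.7° = 465.7 N.
The friction needed for equilibrium is m g sin θ − P = 359.9 − 85 = 274.9 N, measured positive up-slope.
The static-friction ceiling is μ_s N = 0.71 × 465.7 = 330.7 N.
Since |274.9| ≤ 330.7 N, no slip — friction simply equals what equilibrium demands.

f ≈ 275 N (up the incline)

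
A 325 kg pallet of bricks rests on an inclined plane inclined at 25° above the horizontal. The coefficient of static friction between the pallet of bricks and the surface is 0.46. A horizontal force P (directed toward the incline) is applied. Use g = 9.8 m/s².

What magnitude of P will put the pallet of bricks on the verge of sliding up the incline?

At impending motion up the slope, friction acts down-slope at its limit: f = μ_s N.
Perpendicular to the incline: N = m g cos θ + P sin θ.
Along the incline: P cos θ = m g sin θ + μ_s N = m g sin θ + μ_s (m g cos θ + P sin θ).
Solving, P (cos θ − μ_s sin θ) = m g (sin θ + μ_s cos θ), so P = 325×9.8×(sin 25° + 0.46 cos 25°)/(cos 25° − 0.46 sin 25°) = 3190×0.8395/0.7119 = 3760 N.

P ≈ 3760 N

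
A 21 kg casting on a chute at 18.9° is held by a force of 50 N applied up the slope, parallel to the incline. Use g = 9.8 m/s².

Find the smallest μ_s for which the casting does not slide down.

N = m g cos θ = 194.7 N.
Friction must make up the shortfall along the incline: f = m g sin θ − P = 66.66 − 50 = 16.66 N.
At the threshold f = μ_s N, so μ_s,min = 16.66/194.7 = 0.0856.

μ_s,min ≈ 0.0856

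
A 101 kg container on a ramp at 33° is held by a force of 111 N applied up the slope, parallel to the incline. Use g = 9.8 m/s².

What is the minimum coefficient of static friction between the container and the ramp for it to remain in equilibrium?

μ_s,min ≈ 0.516

N = m g cos θ = 830.1 N.
Friction must make up the shortfall along the incline: f = m g sin θ − P = 539.1 − 111 = 428.1 N.
At the threshold f = μ_s N, so μ_s,min = 428.1/830.1 = 0.516.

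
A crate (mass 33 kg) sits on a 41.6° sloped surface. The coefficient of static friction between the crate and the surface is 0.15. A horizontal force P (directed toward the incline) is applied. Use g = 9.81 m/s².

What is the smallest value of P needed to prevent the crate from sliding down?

The crate tends to slide down (tan θ > μ_s), so at the point of impending slip friction acts up-slope at its limit: f = μ_s N.
Perpendicular to the incline: N = m g cos θ + P sin θ.
Along the incline: P cos θ + μ_s N = m g sin θ, i.e. P cos θ + μ_s (m g cos θ + P sin θ) = m g sin θ.
Solving, P (cos θ + μ_s sin θ) = m g (sin θ − μ_s cos θ), so P = 324×0.5518/0.8474 = 211 N.

P_min ≈ 211 N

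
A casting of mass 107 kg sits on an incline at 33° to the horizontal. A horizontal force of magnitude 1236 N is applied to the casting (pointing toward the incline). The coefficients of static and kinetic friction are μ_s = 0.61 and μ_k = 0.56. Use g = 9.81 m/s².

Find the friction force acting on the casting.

Resolve perpendicular to the incline: N = m g cos θ + P sin θ = 107×9.81×cos 33° + 1236×sin 33° = 1554 N.
Parallel to the incline: P cos θ − m g sin θ = 1037 − 571.7 = 464.9 N; the friction needed to balance this is 464.9 N acting down the slope.
The limit of static friction is μ_s N = 947.6 N.
|f_req| = 464.9 ≤ 947.6 N → the casting is in equilibrium; friction equals the required value.

f ≈ 465 N (down the incline)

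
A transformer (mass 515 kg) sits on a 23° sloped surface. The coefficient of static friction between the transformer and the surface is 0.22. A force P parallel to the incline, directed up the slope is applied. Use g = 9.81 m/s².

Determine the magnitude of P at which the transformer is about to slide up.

P ≈ 3000 N

At impending motion up the slope, friction acts down-slope at its limit: f = μ_s N.
P is parallel to the surface, so N = m g cos θ = 4650 N.
Along the incline: P = m g sin θ + μ_s N = 1970 + 0.22×4650 = 3000 N.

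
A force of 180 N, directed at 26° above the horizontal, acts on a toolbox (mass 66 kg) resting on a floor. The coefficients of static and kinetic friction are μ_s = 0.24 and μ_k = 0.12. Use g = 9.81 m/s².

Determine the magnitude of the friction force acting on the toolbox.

f ≈ 68.2 N

The vertical component of P reduces the normal force: N = m g − P sin α = 647.5 − 78.91 = 568.6 N.
The horizontal driving force is P cos α = 161.8 N, so equilibrium needs friction f = 161.8 N.
μ_s N = 0.24 × 568.6 = 136.5 N.
The required friction exceeds μ_s N, so the toolbox moves and f = μ_k N = 68.2 N.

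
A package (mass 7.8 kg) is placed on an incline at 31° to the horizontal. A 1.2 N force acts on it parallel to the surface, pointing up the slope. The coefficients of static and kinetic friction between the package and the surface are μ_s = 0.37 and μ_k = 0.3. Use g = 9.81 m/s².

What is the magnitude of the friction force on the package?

The normal reaction is N = m g cos θ = 65.59 N.
The friction needed for equilibrium is m g sin θ − P = 39.41 − 1.2 = 38.21 N, measured positive up-slope.
The static-friction ceiling is μ_s N = 0.37 × 65.59 = 24.27 N.
|38.21| exceeds 24.27 N, so the package slips down-slope; friction is kinetic, f = μ_k N = 0.3×65.59 = 19.7 N.

f ≈ 19.7 N (up the incline)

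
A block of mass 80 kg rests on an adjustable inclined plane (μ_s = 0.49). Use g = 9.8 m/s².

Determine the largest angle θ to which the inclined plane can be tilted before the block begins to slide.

At the slip threshold, m g sin θ = μ_s · m g cos θ, so tan θ = μ_s.
θ_max = arctan(0.49) = 26.1°.

θ_max ≈ 26.1°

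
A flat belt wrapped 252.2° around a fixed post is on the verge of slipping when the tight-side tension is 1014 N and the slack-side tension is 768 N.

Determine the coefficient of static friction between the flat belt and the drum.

μ ≈ 0.0631

T₂/T₁ = e^{μβ} → μ = ln(T₂/T₁)/β.
β = 252.2° = 4.402 rad.
μ = ln(1014/768)/4.402 = ln(1.32)/4.402 = 0.0631.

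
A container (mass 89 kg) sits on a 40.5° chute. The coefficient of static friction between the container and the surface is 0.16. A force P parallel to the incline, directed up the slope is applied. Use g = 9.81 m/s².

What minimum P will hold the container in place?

P_min ≈ 461 N

The container tends to slide down (tan θ > μ_s), so at the point of impending slip friction acts up-slope at its limit: f = μ_s N.
P is parallel to the surface, so N = m g cos θ = 664 N.
Along the incline: P + μ_s N = m g sin θ, so P = 567 − 0.16×664 = 461 N.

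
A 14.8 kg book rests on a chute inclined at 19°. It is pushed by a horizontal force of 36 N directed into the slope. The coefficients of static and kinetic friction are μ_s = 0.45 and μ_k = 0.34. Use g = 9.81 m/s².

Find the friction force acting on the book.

Resolve perpendicular to the incline: N = m g cos θ + P sin θ = 14.8×9.81×cos 19° + 36×sin 19° = 149 N.
Parallel to the incline: P cos θ − m g sin θ = 34.04 − 47.27 = -13.23 N; the friction needed to balance this is 13.23 N acting up the slope.
The limit of static friction is μ_s N = 67.05 N.
Since 13.23 N is within the 67.05 N limit, the book stays put and friction is exactly 13.2 N.

f ≈ 13.2 N (up the incline)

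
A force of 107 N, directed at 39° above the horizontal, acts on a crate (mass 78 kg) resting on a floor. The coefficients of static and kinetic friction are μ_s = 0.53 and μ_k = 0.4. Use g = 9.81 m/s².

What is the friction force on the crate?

f ≈ 83.2 N

The vertical component of P reduces the normal force: N = m g − P sin α = 765.2 − 67.34 = 697.8 N.
The horizontal driving force is P cos α = 83.15 N, so equilibrium needs friction f = 83.15 N.
The static-friction limit is μ_s N = 369.9 N.
83.15 ≤ 369.9 N → static; friction equals the required 83.2 N.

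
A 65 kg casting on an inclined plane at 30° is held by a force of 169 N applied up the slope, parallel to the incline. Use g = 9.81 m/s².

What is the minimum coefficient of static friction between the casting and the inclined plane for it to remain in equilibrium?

μ_s,min ≈ 0.271

N = m g cos θ = 552.2 N.
Friction must make up the shortfall along the incline: f = m g sin θ − P = 318.8 − 169 = 149.8 N.
At the threshold f = μ_s N, so μ_s,min = 149.8/552.2 = 0.271.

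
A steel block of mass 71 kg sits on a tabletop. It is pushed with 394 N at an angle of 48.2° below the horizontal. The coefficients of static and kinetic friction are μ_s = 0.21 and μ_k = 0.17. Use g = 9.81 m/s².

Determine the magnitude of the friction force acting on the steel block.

The vertical component of P adds to the normal force: N = m g + P sin α = 696.5 + 293.7 = 990.2 N.
Horizontally, friction must balance P cos α = 262.6 N.
The static-friction limit is μ_s N = 207.9 N.
The required friction exceeds μ_s N, so the steel block moves and f = μ_k N = 168 N.

f ≈ 168 N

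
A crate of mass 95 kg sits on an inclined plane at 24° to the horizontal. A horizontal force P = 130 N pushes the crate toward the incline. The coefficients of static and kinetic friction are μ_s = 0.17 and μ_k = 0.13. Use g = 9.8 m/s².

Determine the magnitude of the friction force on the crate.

Resolve perpendicular to the incline: N = m g cos θ + P sin θ = 95×9.8×cos 24° + 130×sin 24° = 903.4 N.
Parallel to the incline: P cos θ − m g sin θ = 118.8 − 378.7 = -259.9 N; the friction needed to balance this is 259.9 N acting up the slope.
Maximum static friction: μ_s N = 0.17 × 903.4 = 153.6 N.
The required 259.9 N exceeds the static limit, so the crate slides down-slope and f = μ_k N = 0.13×903.4 = 117 N.

f ≈ 117 N (up the incline)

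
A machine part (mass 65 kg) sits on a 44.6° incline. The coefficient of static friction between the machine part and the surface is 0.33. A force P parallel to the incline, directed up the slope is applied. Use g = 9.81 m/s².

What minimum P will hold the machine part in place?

The machine part tends to slide down (tan θ > μ_s), so at the point of impending slip friction acts up-slope at its limit: f = μ_s N.
P is parallel to the surface, so N = m g cos θ = 454 N.
Along the incline: P + μ_s N = m g sin θ, so P = 448 − 0.33×454 = 298 N.

P_min ≈ 298 N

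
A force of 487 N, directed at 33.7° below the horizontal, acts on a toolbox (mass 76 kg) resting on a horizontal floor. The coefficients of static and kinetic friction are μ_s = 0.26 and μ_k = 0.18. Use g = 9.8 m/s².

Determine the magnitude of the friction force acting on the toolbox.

N = m g + P sin α = 744.8 + 487×sin 33.7° = 1015 N.
For equilibrium, f = P cos α = 487×cos 33.7° = 405.2 N.
The static-friction limit is μ_s N = 263.9 N.
405.2 > 263.9 N → the toolbox slides; f = μ_k N = 0.18×1015 = 183 N.

f ≈ 183 N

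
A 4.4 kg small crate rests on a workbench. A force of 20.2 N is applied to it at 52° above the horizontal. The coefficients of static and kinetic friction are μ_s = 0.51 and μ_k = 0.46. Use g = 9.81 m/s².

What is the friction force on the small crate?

The vertical component of P reduces the normal force: N = m g − P sin α = 43.16 − 15.92 = 27.25 N.
The horizontal driving force is P cos α = 12.44 N, so equilibrium needs friction f = 12.44 N.
The static-friction limit is μ_s N = 13.9 N.
Since 12.44 N does not exceed the limit, the small crate stays at rest and f = 12.4 N.

f ≈ 12.4 N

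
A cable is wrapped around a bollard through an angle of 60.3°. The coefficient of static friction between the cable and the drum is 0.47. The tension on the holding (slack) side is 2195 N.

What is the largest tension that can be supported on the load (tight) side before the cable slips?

T_max ≈ 3600 N

At impending slip the capstan equation gives T₂/T₁ = e^{μβ} with β in radians.
β = 60.3° × π/180 = 1.052 rad.
e^{μβ} = e^{0.47×1.052} = 1.64.
T₂ = T₁ · e^{μβ} = 2195 × 1.64 = 3600 N.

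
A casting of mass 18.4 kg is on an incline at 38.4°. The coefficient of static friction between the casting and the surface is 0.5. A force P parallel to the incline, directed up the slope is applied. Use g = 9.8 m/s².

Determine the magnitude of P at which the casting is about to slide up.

At impending motion up the slope, friction acts down-slope at its limit: f = μ_s N.
P is parallel to the surface, so N = m g cos θ = 141 N.
Along the incline: P = m g sin θ + μ_s N = 112 + 0.5×141 = 183 N.

P ≈ 183 N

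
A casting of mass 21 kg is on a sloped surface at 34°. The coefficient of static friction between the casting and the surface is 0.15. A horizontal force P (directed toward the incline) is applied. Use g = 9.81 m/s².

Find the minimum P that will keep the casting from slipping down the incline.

The casting tends to slide down (tan θ > μ_s), so at the point of impending slip friction acts up-slope at its limit: f = μ_s N.
Perpendicular to the incline: N = m g cos θ + P sin θ.
Along the incline: P cos θ + μ_s N = m g sin θ, i.e. P cos θ + μ_s (m g cos θ + P sin θ) = m g sin θ.
Solving, P (cos θ + μ_s sin θ) = m g (sin θ − μ_s cos θ), so P = 206×0.4348/0.9129 = 98.1 N.

P_min ≈ 98.1 N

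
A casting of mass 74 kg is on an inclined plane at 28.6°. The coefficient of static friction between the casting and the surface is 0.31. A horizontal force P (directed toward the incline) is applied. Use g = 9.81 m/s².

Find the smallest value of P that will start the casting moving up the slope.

At impending motion up the slope, friction acts down-slope at its limit: f = μ_s N.
Perpendicular to the incline: N = m g cos θ + P sin θ.
Along the incline: P cos θ = m g sin θ + μ_s N = m g sin θ + μ_s (m g cos θ + P sin θ).
Solving, P (cos θ − μ_s sin θ) = m g (sin θ + μ_s cos θ), so P = 74×9.81×(sin 28.6° + 0.31 cos 28.6°)/(cos 28.6° − 0.31 sin 28.6°) = 726×0.7509/0.7296 = 747 N.

P ≈ 747 N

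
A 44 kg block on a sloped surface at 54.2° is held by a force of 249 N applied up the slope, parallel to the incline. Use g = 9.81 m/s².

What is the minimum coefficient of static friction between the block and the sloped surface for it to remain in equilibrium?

μ_s,min ≈ 0.4

N = m g cos θ = 252.5 N.
Friction must make up the shortfall along the incline: f = m g sin θ − P = 350.1 − 249 = 101.1 N.
At the threshold f = μ_s N, so μ_s,min = 101.1/252.5 = 0.4.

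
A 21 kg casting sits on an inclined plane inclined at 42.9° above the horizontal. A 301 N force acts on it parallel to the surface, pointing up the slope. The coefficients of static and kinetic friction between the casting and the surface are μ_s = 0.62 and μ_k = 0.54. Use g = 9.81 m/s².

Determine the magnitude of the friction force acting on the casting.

f ≈ 81.5 N (down the incline)

The normal reaction is N = m g cos θ = 150.9 N.
Parallel to the incline, ΣF = 0 gives f = m g sin θ − P = 140.2 − 301 = -160.8 N (up-slope positive).
The static-friction ceiling is μ_s N = 0.62 × 150.9 = 93.56 N.
Since |-160.8| > 93.56 N, static friction cannot hold it; the casting slides up the incline and kinetic friction applies: f = μ_k N = 0.54 × 150.9 = 81.5 N.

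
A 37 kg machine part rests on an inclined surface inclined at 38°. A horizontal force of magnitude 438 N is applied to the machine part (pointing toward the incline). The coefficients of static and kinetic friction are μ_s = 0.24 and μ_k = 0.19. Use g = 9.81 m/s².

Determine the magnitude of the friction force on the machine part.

The horizontal push has a component P sin θ into the surface, so N = m g cos θ + P sin θ = 286 + 269.7 = 555.7 N.
Parallel to the incline: P cos θ − m g sin θ = 345.1 − 223.5 = 121.7 N; the friction needed to balance this is 121.7 N acting down the slope.
The limit of static friction is μ_s N = 133.4 N.
Since 121.7 N is within the 133.4 N limit, the machine part stays put and friction is exactly 122 N.

f ≈ 122 N (down the incline)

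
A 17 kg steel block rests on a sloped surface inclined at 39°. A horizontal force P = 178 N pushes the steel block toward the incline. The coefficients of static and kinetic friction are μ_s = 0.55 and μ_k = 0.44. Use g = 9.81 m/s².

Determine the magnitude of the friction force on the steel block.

Normal direction: N = m g cos θ + P sin θ = 241.6 N.
Along the incline, the net driving force (taking up-slope positive) is P cos θ − m g sin θ = 138.3 − 105 = 33.38 N, so equilibrium requires friction f = -33.38 N (down-slope).
The limit of static friction is μ_s N = 132.9 N.
|f_req| = 33.38 ≤ 132.9 N → the steel block is in equilibrium; friction equals the required value.

f ≈ 33.4 N (down the incline)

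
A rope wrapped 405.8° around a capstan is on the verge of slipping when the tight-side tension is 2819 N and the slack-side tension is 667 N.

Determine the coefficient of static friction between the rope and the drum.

μ ≈ 0.204

T₂/T₁ = e^{μβ} → μ = ln(T₂/T₁)/β.
β = 405.8° = 7.083 rad.
μ = ln(2819/667)/7.083 = ln(4.226)/7.083 = 0.204.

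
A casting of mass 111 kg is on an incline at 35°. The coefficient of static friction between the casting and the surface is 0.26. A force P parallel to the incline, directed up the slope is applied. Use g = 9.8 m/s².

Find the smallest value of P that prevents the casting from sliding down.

The casting tends to slide down (tan θ > μ_s), so at the point of impending slip friction acts up-slope at its limit: f = μ_s N.
P is parallel to the surface, so N = m g cos θ = 891 N.
Along the incline: P + μ_s N = m g sin θ, so P = 624 − 0.26×891 = 392 N.

P_min ≈ 392 N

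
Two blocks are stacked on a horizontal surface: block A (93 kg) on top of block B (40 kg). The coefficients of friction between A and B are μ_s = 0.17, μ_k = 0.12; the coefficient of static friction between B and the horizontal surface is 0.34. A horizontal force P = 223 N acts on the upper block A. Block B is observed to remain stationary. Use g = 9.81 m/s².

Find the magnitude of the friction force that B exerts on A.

Between the blocks, N₁ = m_A g = 912.3 N.
So the A–B interface can sustain at most μ_s N₁ = 155.1 N of static friction.
Since P = 223 N > 155.1 N, A slides on B; the A–B friction is kinetic: f₁ = μ_k N₁ = 0.12×912.3 = 109 N.
B experiences an equal 109 N forward from A (third law). B is in equilibrium, so the floor supplies f₂ = 109 N of static friction (limit μ_s(m_A+m_B)g = 443.6 N, not exceeded).

f ≈ 109 N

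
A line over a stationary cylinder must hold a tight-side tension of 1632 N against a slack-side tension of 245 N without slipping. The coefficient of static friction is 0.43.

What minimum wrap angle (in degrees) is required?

β_min ≈ 253°

T₂/T₁ = e^{μβ} → β = ln(T₂/T₁)/μ.
β = ln(1632/245)/0.43 = 1.896/0.43 = 4.41 rad.
In degrees: β = 4.41 × 180/π = 253°.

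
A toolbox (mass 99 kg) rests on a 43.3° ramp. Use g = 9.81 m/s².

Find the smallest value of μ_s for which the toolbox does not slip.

μ_s,min ≈ 0.942

At the slip threshold m g sin θ = μ_s m g cos θ, so μ_s,min = tan θ.
μ_s,min = tan 43.3° = 0.942.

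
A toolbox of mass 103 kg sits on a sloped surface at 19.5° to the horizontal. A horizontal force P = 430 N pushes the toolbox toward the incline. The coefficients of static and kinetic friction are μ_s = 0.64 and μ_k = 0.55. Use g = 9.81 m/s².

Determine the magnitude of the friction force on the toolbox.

f ≈ 68 N (down the incline)

Normal direction: N = m g cos θ + P sin θ = 1096 N.
Along the incline, the net driving force (taking up-slope positive) is P cos θ − m g sin θ = 405.3 − 337.3 = 68.05 N, so equilibrium requires friction f = -68.05 N (down-slope).
The limit of static friction is μ_s N = 701.4 N.
Since 68.05 N is within the 701.4 N limit, the toolbox stays put and friction is exactly 68 N.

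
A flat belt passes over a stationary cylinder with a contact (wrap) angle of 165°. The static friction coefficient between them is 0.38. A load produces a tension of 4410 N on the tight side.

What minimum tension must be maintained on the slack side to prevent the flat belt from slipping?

Capstan equation at impending slip: T_tight/T_slack = e^{μβ}.
β = 165° = 2.88 rad; e^{μβ} = e^{0.38×2.88} = 2.987.
T_slack = T_tight / e^{μβ} = 4410 / 2.987 = 1480 N.

T_min ≈ 1480 N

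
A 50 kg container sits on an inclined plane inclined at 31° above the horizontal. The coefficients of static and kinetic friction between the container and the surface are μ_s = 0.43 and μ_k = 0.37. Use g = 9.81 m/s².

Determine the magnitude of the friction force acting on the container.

Perpendicular to the surface, N = m g cos θ = 50·9.81·cos 31° = 420.4 N.
Along the slope the weight component is m g sin θ = 252.6 N; friction must supply exactly this, acting up-slope.
Static friction can supply at most μ_s N = 180.8 N.
|252.6| exceeds 180.8 N, so the container slips down-slope; friction is kinetic, f = μ_k N = 0.37×420.4 = 156 N.

f ≈ 156 N (up the incline)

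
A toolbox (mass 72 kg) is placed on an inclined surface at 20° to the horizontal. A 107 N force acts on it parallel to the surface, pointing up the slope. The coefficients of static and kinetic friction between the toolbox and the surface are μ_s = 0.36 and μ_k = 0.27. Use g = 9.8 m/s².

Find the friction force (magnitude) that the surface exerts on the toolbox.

Normal force: N = m g cos θ = 72 × 9.8 × cos 20° = 663 N.
For equilibrium along the incline the friction force must supply f = m g sin θ − P = 241.3 − 107 = 134.3 N (positive meaning up-slope).
Maximum static friction available: μ_s N = 0.36 × 663 = 238.7 N.
Since |134.3| ≤ 238.7 N, the toolbox remains in static equilibrium and friction takes exactly the required value.

f ≈ 134 N (up the incline)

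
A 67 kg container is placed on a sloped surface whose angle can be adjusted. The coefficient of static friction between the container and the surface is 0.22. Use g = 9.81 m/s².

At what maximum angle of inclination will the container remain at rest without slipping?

θ_max ≈ 12.4°

At the slip threshold, m g sin θ = μ_s · m g cos θ, so tan θ = μ_s.
θ_max = arctan(0.22) = 12.4°.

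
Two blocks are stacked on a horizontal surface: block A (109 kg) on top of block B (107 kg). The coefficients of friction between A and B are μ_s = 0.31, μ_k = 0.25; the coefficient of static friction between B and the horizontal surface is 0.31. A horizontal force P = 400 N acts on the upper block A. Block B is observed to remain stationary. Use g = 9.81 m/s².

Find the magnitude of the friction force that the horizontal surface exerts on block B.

f ≈ 267 N

Between the blocks, N₁ = m_A g = 1069 N.
So the A–B interface can sustain at most μ_s N₁ = 331.5 N of static friction.
Since P = 400 N > 331.5 N, A slides on B; the A–B friction is kinetic: f₁ = μ_k N₁ = 0.25×1069 = 267 N.
B experiences an equal 267 N forward from A (third law). B is in equilibrium, so the floor supplies f₂ = 267 N of static friction (limit μ_s(m_A+m_B)g = 656.9 N, not exceeded).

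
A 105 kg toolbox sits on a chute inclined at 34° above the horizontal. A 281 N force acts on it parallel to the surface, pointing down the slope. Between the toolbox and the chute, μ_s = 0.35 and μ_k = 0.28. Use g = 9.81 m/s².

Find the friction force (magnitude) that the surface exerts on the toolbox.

The normal reaction is N = m g cos θ = 854 N.
Parallel to the incline, ΣF = 0 gives f = m g sin θ + P = 576 + 281 = 857 N (up-slope positive).
Static friction can supply at most μ_s N = 298.9 N.
|857| exceeds 298.9 N, so the toolbox slips down-slope; friction is kinetic, f = μ_k N = 0.28×854 = 239 N.

f ≈ 239 N (up the incline)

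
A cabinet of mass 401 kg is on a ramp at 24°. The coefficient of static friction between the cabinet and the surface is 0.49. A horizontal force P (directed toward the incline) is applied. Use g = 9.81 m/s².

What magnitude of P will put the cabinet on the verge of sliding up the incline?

At impending motion up the slope, friction acts down-slope at its limit: f = μ_s N.
Perpendicular to the incline: N = m g cos θ + P sin θ.
Along the incline: P cos θ = m g sin θ + μ_s N = m g sin θ + μ_s (m g cos θ + P sin θ).
Solving, P (cos θ − μ_s sin θ) = m g (sin θ + μ_s cos θ), so P = 401×9.81×(sin 24° + 0.49 cos 24°)/(cos 24° − 0.49 sin 24°) = 3930×0.8544/0.7142 = 4710 N.

P ≈ 4710 N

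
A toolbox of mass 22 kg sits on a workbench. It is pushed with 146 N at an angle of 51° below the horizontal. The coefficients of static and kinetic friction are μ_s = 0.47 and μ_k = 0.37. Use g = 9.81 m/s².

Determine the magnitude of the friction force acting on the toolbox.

f ≈ 91.9 N

Vertical equilibrium gives N = m g + P sin α = 329.3 N.
Horizontally, friction must balance P cos α = 91.88 N.
μ_s N = 0.47 × 329.3 = 154.8 N.
Since 91.88 N does not exceed the limit, the toolbox stays at rest and f = 91.9 N.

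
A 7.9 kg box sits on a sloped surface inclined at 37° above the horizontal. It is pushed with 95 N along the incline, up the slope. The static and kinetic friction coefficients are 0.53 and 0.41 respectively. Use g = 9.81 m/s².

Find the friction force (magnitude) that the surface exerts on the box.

Perpendicular to the surface, N = m g cos θ = 7.9·9.81·cos 37° = 61.89 N.
The friction needed for equilibrium is m g sin θ − P = 46.64 − 95 = -48.36 N, measured positive up-slope.
Maximum static friction available: μ_s N = 0.53 × 61.89 = 32.8 N.
Since |-48.36| > 32.8 N, static friction cannot hold it; the box slides up the incline and kinetic friction applies: f = μ_k N = 0.41 × 61.89 = 25.4 N.

f ≈ 25.4 N (down the incline)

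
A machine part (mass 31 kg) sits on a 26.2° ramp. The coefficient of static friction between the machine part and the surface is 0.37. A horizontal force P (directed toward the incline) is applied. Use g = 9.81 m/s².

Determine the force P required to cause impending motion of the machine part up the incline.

P ≈ 321 N

At impending motion up the slope, friction acts down-slope at its limit: f = μ_s N.
Perpendicular to the incline: N = m g cos θ + P sin θ.
Along the incline: P cos θ = m g sin θ + μ_s N = m g sin θ + μ_s (m g cos θ + P sin θ).
Solving, P (cos θ − μ_s sin θ) = m g (sin θ + μ_s cos θ), so P = 31×9.81×(sin 26.2° + 0.37 cos 26.2°)/(cos 26.2° − 0.37 sin 26.2°) = 304×0.7735/0.7339 = 321 N.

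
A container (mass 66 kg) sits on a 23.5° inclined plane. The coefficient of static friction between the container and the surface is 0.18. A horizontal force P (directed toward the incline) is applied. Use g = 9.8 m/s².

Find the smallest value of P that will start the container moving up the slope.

P ≈ 431 N

At impending motion up the slope, friction acts down-slope at its limit: f = μ_s N.
Perpendicular to the incline: N = m g cos θ + P sin θ.
Along the incline: P cos θ = m g sin θ + μ_s N = m g sin θ + μ_s (m g cos θ + P sin θ).
Solving, P (cos θ − μ_s sin θ) = m g (sin θ + μ_s cos θ), so P = 66×9.8×(sin 23.5° + 0.18 cos 23.5°)/(cos 23.5° − 0.18 sin 23.5°) = 647×0.5638/0.8453 = 431 N.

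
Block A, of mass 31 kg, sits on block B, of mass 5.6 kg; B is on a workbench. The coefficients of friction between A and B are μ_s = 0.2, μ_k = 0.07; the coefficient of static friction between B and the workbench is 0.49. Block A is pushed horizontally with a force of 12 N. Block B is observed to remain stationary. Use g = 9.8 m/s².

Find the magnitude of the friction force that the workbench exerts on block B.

f ≈ 12 N

Between the blocks, N₁ = m_A g = 303.8 N.
Maximum static friction on A from B: μ_s N₁ = 0.2×303.8 = 60.76 N.
P = 12 N is within that limit, so A and B move together (both at rest); the A–B friction is simply f₁ = P = 12 N.
By Newton's third law B feels 12 N forward from A. With B stationary, the floor's static friction on B balances it: f₂ = 12 N (well within μ_s(m_A+m_B)g = 175.8 N).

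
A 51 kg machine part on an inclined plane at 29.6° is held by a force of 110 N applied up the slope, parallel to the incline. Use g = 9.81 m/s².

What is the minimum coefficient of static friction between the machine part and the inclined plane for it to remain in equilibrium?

μ_s,min ≈ 0.315

N = m g cos θ = 435 N.
Friction must make up the shortfall along the incline: f = m g sin θ − P = 247.1 − 110 = 137.1 N.
At the threshold f = μ_s N, so μ_s,min = 137.1/435 = 0.315.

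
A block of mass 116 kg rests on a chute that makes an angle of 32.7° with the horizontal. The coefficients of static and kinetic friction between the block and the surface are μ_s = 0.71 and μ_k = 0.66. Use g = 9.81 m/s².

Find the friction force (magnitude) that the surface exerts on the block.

The normal reaction is N = m g cos θ = 957.6 N.
Along the slope the weight component is m g sin θ = 614.8 N; friction must supply exactly this, acting up-slope.
Static friction can supply at most μ_s N = 679.9 N.
Since |614.8| ≤ 679.9 N, static friction is sufficient; f equals the required value, not μ_s N.

f ≈ 615 N (up the incline)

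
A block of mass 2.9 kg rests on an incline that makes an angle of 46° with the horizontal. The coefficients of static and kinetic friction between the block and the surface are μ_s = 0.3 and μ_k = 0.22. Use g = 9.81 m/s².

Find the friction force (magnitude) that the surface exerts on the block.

Perpendicular to the surface, N = m g cos θ = 2.9·9.81·cos 46° = 19.76 N.
For equilibrium along the incline, friction must balance the weight component: f = m g sin θ = 20.46 N up the slope.
The static-friction ceiling is μ_s N = 0.3 × 19.76 = 5.929 N.
Since |20.46| > 5.929 N, static friction cannot hold it; the block slides down the incline and kinetic friction applies: f = μ_k N = 0.22 × 19.76 = 4.35 N.

f ≈ 4.35 N (up the incline)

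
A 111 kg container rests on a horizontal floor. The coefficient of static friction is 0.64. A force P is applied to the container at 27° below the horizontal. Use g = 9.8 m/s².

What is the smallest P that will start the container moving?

N = m g + P sin α (the push presses the container into the horizontal floor).
At impending slip, P cos α = μ_s N = μ_s (m g + P sin α).
Solving: P (cos α − μ_s sin α) = μ_s m g → P = 0.64×1090/(cos 27° − 0.64 sin 27°) = 696/0.6005 = 1160 N.

P ≈ 1160 N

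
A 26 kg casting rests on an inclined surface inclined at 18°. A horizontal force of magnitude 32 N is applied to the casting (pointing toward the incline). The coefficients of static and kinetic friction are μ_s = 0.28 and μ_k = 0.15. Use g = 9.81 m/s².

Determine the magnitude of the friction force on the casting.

The horizontal push has a component P sin θ into the surface, so N = m g cos θ + P sin θ = 242.6 + 9.889 = 252.5 N.
Parallel to the incline: P cos θ − m g sin θ = 30.43 − 78.82 = -48.38 N; the friction needed to balance this is 48.38 N acting up the slope.
The limit of static friction is μ_s N = 70.69 N.
|f_req| = 48.38 ≤ 70.69 N → the casting is in equilibrium; friction equals the required value.

f ≈ 48.4 N (up the incline)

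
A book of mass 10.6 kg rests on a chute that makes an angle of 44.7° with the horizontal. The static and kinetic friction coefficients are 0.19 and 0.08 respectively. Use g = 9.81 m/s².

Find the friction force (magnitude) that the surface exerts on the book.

f ≈ 5.91 N (up the incline)

Perpendicular to the surface, N = m g cos θ = 10.6·9.81·cos 44.7° = 73.91 N.
For equilibrium along the incline, friction must balance the weight component: f = m g sin θ = 73.14 N up the slope.
Maximum static friction available: μ_s N = 0.19 × 73.91 = 14.04 N.
Since |73.14| > 14.04 N, static friction cannot hold it; the book slides down the incline and kinetic friction applies: f = μ_k N = 0.08 × 73.91 = 5.91 N.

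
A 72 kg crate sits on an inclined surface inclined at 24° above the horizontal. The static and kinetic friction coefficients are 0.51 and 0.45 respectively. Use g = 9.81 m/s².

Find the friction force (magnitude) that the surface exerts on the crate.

f ≈ 287 N (up the incline)

Perpendicular to the surface, N = m g cos θ = 72·9.81·cos 24° = 645.3 N.
For equilibrium along the incline, friction must balance the weight component: f = m g sin θ = 287.3 N up the slope.
Static friction can supply at most μ_s N = 329.1 N.
Since |287.3| ≤ 329.1 N, static friction is sufficient; f equals the required value, not μ_s N.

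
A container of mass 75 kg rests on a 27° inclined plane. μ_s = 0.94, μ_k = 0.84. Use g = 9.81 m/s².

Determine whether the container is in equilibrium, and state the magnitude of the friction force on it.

f ≈ 334 N

N = m g cos θ = 656 N.
Down-slope weight component: m g sin θ = 334 N.
μ_s N = 616 N.
334 ≤ 616 N, so it stays put; friction = 334 N.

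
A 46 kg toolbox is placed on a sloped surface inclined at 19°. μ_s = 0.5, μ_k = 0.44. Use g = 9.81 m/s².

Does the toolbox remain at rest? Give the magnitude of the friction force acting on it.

f ≈ 147 N

N = m g cos θ = 427 N.
Down-slope weight component: m g sin θ = 147 N.
μ_s N = 213 N.
147 ≤ 213 N, so it stays put; friction = 147 N.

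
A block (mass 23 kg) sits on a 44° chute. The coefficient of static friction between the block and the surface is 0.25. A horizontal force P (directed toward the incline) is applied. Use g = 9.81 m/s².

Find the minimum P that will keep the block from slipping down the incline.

The block tends to slide down (tan θ > μ_s), so at the point of impending slip friction acts up-slope at its limit: f = μ_s N.
Perpendicular to the incline: N = m g cos θ + P sin θ.
Along the incline: P cos θ + μ_s N = m g sin θ, i.e. P cos θ + μ_s (m g cos θ + P sin θ) = m g sin θ.
Solving, P (cos θ + μ_s sin θ) = m g (sin θ − μ_s cos θ), so P = 226×0.5148/0.893 = 130 N.

P_min ≈ 130 N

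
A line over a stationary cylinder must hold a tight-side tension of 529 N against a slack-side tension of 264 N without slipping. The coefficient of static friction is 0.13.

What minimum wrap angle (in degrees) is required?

β_min ≈ 306°

T₂/T₁ = e^{μβ} → β = ln(T₂/T₁)/μ.
β = ln(529/264)/0.13 = 0.695/0.13 = 5.346 rad.
In degrees: β = 5.346 × 180/π = 306°.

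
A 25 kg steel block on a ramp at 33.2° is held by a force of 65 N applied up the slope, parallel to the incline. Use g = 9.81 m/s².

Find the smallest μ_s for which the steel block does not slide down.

N = m g cos θ = 205.2 N.
Friction must make up the shortfall along the incline: f = m g sin θ − P = 134.3 − 65 = 69.29 N.
At the threshold f = μ_s N, so μ_s,min = 69.29/205.2 = 0.338.

μ_s,min ≈ 0.338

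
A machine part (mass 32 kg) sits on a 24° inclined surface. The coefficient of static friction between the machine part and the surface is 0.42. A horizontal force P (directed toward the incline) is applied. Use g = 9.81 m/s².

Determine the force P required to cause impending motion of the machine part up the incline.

At impending motion up the slope, friction acts down-slope at its limit: f = μ_s N.
Perpendicular to the incline: N = m g cos θ + P sin θ.
Along the incline: P cos θ = m g sin θ + μ_s N = m g sin θ + μ_s (m g cos θ + P sin θ).
Solving, P (cos θ − μ_s sin θ) = m g (sin θ + μ_s cos θ), so P = 32×9.81×(sin 24° + 0.42 cos 24°)/(cos 24° − 0.42 sin 24°) = 314×0.7904/0.7427 = 334 N.

P ≈ 334 N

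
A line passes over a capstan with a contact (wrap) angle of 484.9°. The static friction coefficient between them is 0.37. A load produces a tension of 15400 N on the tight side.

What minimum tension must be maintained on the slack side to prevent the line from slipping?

T_min ≈ 672 N

Capstan equation at impending slip: T_tight/T_slack = e^{μβ}.
β = 484.9° = 8.463 rad; e^{μβ} = e^{0.37×8.463} = 22.9.
T_slack = T_tight / e^{μβ} = 15400 / 22.9 = 672 N.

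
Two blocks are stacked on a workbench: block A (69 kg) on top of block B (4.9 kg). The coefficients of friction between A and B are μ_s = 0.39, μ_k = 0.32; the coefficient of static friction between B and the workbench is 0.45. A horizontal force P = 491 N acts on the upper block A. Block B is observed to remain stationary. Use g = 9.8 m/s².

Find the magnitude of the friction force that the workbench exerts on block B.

f ≈ 216 N

Between the blocks, N₁ = m_A g = 676.2 N.
Maximum static friction on A from B: μ_s N₁ = 0.39×676.2 = 263.7 N.
Since P = 491 N > 263.7 N, A slides on B; the A–B friction is kinetic: f₁ = μ_k N₁ = 0.32×676.2 = 216 N.
By Newton's third law B feels 216 N forward from A. With B stationary, the floor's static friction on B balances it: f₂ = 216 N (well within μ_s(m_A+m_B)g = 325.9 N).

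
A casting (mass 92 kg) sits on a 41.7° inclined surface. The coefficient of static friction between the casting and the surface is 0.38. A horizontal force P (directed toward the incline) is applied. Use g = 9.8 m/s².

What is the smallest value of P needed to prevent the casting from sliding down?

P_min ≈ 344 N

The casting tends to slide down (tan θ > μ_s), so at the point of impending slip friction acts up-slope at its limit: f = μ_s N.
Perpendicular to the incline: N = m g cos θ + P sin θ.
Along the incline: P cos θ + μ_s N = m g sin θ, i.e. P cos θ + μ_s (m g cos θ + P sin θ) = m g sin θ.
Solving, P (cos θ + μ_s sin θ) = m g (sin θ − μ_s cos θ), so P = 902×0.3815/0.9994 = 344 N.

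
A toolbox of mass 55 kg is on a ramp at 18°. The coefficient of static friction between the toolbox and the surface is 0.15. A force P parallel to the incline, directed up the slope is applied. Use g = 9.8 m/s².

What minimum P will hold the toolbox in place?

The toolbox tends to slide down (tan θ > μ_s), so at the point of impending slip friction acts up-slope at its limit: f = μ_s N.
P is parallel to the surface, so N = m g cos θ = 513 N.
Along the incline: P + μ_s N = m g sin θ, so P = 167 − 0.15×513 = 89.7 N.

P_min ≈ 89.7 N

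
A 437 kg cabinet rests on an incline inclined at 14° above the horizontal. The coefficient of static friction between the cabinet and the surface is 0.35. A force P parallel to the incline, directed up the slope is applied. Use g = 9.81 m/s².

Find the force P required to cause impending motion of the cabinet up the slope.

At impending motion up the slope, friction acts down-slope at its limit: f = μ_s N.
P is parallel to the surface, so N = m g cos θ = 4160 N.
Along the incline: P = m g sin θ + μ_s N = 1040 + 0.35×4160 = 2490 N.

P ≈ 2490 N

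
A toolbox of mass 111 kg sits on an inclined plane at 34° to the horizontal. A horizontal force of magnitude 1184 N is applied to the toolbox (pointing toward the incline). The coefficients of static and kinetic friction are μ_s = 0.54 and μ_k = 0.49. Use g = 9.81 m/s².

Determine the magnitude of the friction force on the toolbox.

Resolve perpendicular to the incline: N = m g cos θ + P sin θ = 111×9.81×cos 34° + 1184×sin 34° = 1565 N.
Along the incline, the net driving force (taking up-slope positive) is P cos θ − m g sin θ = 981.6 − 608.9 = 372.7 N, so equilibrium requires friction f = -372.7 N (down-slope).
Maximum static friction: μ_s N = 0.54 × 1565 = 845 N.
|f_req| = 372.7 ≤ 845 N → the toolbox is in equilibrium; friction equals the required value.

f ≈ 373 N (down the incline)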